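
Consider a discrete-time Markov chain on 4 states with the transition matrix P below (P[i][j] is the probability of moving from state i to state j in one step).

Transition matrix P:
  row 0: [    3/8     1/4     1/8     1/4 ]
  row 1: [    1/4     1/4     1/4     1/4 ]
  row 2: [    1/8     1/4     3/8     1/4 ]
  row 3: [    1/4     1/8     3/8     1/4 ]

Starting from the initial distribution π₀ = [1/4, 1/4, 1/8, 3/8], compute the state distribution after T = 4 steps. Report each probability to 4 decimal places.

t=0: π = [0.2500, 0.2500, 0.1250, 0.3750]
t=1: π = [0.2656, 0.2031, 0.2813, 0.2500]
t=2: π = [0.2480, 0.2188, 0.2832, 0.2500]
t=3: π = [0.2456, 0.2188, 0.2856, 0.2500]
t=4: π = [0.2450, 0.2188, 0.2863, 0.2500]

π = [0.2450, 0.2188, 0.2863, 0.2500]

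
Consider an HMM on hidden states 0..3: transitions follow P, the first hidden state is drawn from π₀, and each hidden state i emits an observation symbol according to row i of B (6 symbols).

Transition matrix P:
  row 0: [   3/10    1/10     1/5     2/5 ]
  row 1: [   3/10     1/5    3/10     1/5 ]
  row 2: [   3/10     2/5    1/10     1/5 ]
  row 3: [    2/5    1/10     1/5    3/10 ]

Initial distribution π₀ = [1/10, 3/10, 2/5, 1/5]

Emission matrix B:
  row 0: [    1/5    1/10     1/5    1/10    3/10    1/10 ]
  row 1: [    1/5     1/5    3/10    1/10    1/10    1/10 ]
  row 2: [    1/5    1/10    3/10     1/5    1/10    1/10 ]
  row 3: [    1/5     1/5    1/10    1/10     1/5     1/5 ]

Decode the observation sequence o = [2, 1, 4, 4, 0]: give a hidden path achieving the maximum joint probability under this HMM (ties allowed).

t=0: δ = [2.000e-02, 9.000e-02, 1.200e-01, 2.000e-02]  (obs o_0=2)
t=1: δ = [3.600e-03, 9.600e-03, 2.700e-03, 4.800e-03]  ψ = [2, 2, 1, 2]  (obs o_1=1)
t=2: δ = [8.640e-04, 1.920e-04, 2.880e-04, 3.840e-04]  ψ = [1, 1, 1, 1]  (obs o_2=4)
t=3: δ = [7.776e-05, 1.152e-05, 1.728e-05, 6.912e-05]  ψ = [0, 2, 0, 0]  (obs o_3=4)
t=4: δ = [5.530e-06, 1.555e-06, 3.110e-06, 6.221e-06]  ψ = [3, 0, 0, 0]  (obs o_4=0)
backtrack: best end state = 3; path = [2, 1, 0, 0, 3]

path = [2, 1, 0, 0, 3]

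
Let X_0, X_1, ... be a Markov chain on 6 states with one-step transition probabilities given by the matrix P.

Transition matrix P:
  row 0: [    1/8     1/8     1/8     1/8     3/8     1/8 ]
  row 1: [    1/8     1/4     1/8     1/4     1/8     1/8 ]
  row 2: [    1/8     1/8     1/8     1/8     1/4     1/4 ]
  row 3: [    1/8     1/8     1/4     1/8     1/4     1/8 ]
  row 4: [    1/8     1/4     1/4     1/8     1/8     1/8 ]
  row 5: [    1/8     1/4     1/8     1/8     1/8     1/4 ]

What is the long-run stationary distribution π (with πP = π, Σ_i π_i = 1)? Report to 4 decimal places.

π = [0.1250, 0.1947, 0.1682, 0.1493, 0.1959, 0.1669]

Balance equations π_j = Σ_i π_i·P[i][j]:
  π_0 = 1/8·π_0 + 1/8·π_1 + 1/8·π_2 + 1/8·π_3 + 1/8·π_4 + 1/8·π_5
  π_1 = 1/8·π_0 + 1/4·π_1 + 1/8·π_2 + 1/8·π_3 + 1/4·π_4 + 1/4·π_5
  π_2 = 1/8·π_0 + 1/8·π_1 + 1/8·π_2 + 1/4·π_3 + 1/4·π_4 + 1/8·π_5
  π_3 = 1/8·π_0 + 1/4·π_1 + 1/8·π_2 + 1/8·π_3 + 1/8·π_4 + 1/8·π_5
  π_4 = 3/8·π_0 + 1/8·π_1 + 1/4·π_2 + 1/4·π_3 + 1/8·π_4 + 1/8·π_5
  normalize: π_0 + π_1 + π_2 + π_3 + π_4 + π_5 = 1
Solving the linear system gives exactly π = [1/8, 799/4104, 5521/32832, 4903/32832, 6433/32832, 5479/32832].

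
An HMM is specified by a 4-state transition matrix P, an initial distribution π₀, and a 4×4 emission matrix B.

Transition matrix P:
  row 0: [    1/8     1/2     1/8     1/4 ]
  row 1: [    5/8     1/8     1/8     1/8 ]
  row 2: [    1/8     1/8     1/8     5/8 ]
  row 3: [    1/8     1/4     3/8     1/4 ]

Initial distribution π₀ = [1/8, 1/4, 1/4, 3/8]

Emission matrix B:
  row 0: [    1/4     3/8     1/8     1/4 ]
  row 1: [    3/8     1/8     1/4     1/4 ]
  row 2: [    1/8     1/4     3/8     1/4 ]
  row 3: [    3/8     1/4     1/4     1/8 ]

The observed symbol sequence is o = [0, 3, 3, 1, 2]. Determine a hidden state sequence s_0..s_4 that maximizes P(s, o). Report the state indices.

t=0: δ = [3.125e-02, 9.375e-02, 3.125e-02, 1.406e-01]  (obs o_0=0)
t=1: δ = [1.465e-02, 8.789e-03, 1.318e-02, 4.395e-03]  ψ = [1, 3, 3, 3]  (obs o_1=3)
t=2: δ = [1.373e-03, 1.831e-03, 4.578e-04, 1.030e-03]  ψ = [1, 0, 0, 2]  (obs o_2=3)
t=3: δ = [4.292e-04, 8.583e-05, 9.656e-05, 8.583e-05]  ψ = [1, 0, 3, 0]  (obs o_3=1)
t=4: δ = [6.706e-06, 5.364e-05, 2.012e-05, 2.682e-05]  ψ = [0, 0, 0, 0]  (obs o_4=2)
backtrack: best end state = 1; path = [1, 0, 1, 0, 1]

path = [1, 0, 1, 0, 1]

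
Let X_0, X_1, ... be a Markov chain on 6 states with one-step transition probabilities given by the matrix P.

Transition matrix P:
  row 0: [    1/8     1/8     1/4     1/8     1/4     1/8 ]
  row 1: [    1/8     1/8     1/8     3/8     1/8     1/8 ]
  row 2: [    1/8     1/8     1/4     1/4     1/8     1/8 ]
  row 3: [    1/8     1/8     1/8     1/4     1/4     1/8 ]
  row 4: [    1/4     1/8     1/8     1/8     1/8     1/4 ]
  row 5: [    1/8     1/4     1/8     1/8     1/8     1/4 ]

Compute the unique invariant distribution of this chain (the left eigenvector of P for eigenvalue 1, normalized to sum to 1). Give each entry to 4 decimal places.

π = [0.1462, 0.1459, 0.1637, 0.2079, 0.1693, 0.1670]

Balance equations π_j = Σ_i π_i·P[i][j]:
  π_0 = 1/8·π_0 + 1/8·π_1 + 1/8·π_2 + 1/8·π_3 + 1/4·π_4 + 1/8·π_5
  π_1 = 1/8·π_0 + 1/8·π_1 + 1/8·π_2 + 1/8·π_3 + 1/8·π_4 + 1/4·π_5
  π_2 = 1/4·π_0 + 1/8·π_1 + 1/4·π_2 + 1/8·π_3 + 1/8·π_4 + 1/8·π_5
  π_3 = 1/8·π_0 + 3/8·π_1 + 1/4·π_2 + 1/4·π_3 + 1/8·π_4 + 1/8·π_5
  π_4 = 1/4·π_0 + 1/8·π_1 + 1/8·π_2 + 1/4·π_3 + 1/8·π_4 + 1/8·π_5
  normalize: π_0 + π_1 + π_2 + π_3 + π_4 + π_5 = 1
Solving the linear system gives exactly π = [601/4112, 4199/28784, 4713/28784, 855/4112, 87/514, 601/3598].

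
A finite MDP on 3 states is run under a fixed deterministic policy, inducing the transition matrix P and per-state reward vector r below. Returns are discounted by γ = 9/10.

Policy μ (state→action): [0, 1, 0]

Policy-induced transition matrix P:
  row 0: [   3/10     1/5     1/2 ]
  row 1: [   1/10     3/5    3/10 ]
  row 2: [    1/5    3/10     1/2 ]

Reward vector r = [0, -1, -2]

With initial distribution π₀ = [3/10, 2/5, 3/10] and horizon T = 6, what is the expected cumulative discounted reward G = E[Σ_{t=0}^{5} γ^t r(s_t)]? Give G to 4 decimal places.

G = -5.5669

t=0: π = [0.3000, 0.4000, 0.3000], E[r] = -1.0000, γ^t·E[r] = -1.000000, running G = -1.000000
t=1: π = [0.1900, 0.3900, 0.4200], E[r] = -1.2300, γ^t·E[r] = -1.107000, running G = -2.107000
t=2: π = [0.1800, 0.3980, 0.4220], E[r] = -1.2420, γ^t·E[r] = -1.006020, running G = -3.113020
t=3: π = [0.1782, 0.4014, 0.4204], E[r] = -1.2422, γ^t·E[r] = -0.905564, running G = -4.018584
t=4: π = [0.1777, 0.4026, 0.4197], E[r] = -1.2420, γ^t·E[r] = -0.814902, running G = -4.833486
t=5: π = [0.1775, 0.4030, 0.4195], E[r] = -1.2420, γ^t·E[r] = -0.733372, running G = -5.566858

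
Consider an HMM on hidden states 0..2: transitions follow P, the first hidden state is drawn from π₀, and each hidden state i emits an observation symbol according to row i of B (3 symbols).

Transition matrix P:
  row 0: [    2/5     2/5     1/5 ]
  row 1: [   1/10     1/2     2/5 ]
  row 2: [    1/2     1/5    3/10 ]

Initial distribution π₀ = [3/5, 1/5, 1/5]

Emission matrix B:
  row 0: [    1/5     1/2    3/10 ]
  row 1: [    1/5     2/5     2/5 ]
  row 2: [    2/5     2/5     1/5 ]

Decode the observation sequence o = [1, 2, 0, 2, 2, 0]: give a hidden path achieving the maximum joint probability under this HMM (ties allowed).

t=0: δ = [3.000e-01, 8.000e-02, 8.000e-02]  (obs o_0=1)
t=1: δ = [3.600e-02, 4.800e-02, 1.200e-02]  ψ = [0, 0, 0]  (obs o_1=2)
t=2: δ = [2.880e-03, 4.800e-03, 7.680e-03]  ψ = [0, 1, 1]  (obs o_2=0)
t=3: δ = [1.152e-03, 9.600e-04, 4.608e-04]  ψ = [2, 1, 2]  (obs o_3=2)
t=4: δ = [1.382e-04, 1.920e-04, 7.680e-05]  ψ = [0, 1, 1]  (obs o_4=2)
t=5: δ = [1.106e-05, 1.920e-05, 3.072e-05]  ψ = [0, 1, 1]  (obs o_5=0)
backtrack: best end state = 2; path = [0, 1, 1, 1, 1, 2]

path = [0, 1, 1, 1, 1, 2]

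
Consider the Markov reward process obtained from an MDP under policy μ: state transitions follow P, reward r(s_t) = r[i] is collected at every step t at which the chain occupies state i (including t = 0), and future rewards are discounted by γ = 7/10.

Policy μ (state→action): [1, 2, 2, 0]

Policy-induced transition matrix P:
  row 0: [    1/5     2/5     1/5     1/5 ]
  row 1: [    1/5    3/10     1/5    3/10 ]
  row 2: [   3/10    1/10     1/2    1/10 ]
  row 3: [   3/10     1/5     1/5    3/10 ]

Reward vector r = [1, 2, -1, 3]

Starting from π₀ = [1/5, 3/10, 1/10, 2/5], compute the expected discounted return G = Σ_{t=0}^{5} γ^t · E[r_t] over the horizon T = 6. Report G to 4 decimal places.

G = 4.2410

t=0: π = [0.2000, 0.3000, 0.1000, 0.4000], E[r] = 1.9000, γ^t·E[r] = 1.900000, running G = 1.900000
t=1: π = [0.2500, 0.2600, 0.2300, 0.2600], E[r] = 1.3200, γ^t·E[r] = 0.924000, running G = 2.824000
t=2: π = [0.2490, 0.2530, 0.2690, 0.2290], E[r] = 1.1730, γ^t·E[r] = 0.574770, running G = 3.398770
t=3: π = [0.2498, 0.2482, 0.2807, 0.2213], E[r] = 1.1294, γ^t·E[r] = 0.387384, running G = 3.786154
t=4: π = [0.2502, 0.2467, 0.2842, 0.2189], E[r] = 1.1161, γ^t·E[r] = 0.267964, running G = 4.054118
t=5: π = [0.2503, 0.2463, 0.2853, 0.2181], E[r] = 1.1120, γ^t·E[r] = 0.186901, running G = 4.241018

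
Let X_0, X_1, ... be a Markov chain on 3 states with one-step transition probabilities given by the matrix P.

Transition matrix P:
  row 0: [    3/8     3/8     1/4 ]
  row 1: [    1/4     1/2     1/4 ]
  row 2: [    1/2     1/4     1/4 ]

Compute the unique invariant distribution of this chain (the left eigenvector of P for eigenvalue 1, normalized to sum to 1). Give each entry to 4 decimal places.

π = [0.3571, 0.3929, 0.2500]

Balance equations π_j = Σ_i π_i·P[i][j]:
  π_0 = 3/8·π_0 + 1/4·π_1 + 1/2·π_2
  π_1 = 3/8·π_0 + 1/2·π_1 + 1/4·π_2
  normalize: π_0 + π_1 + π_2 = 1
Solving the linear system gives exactly π = [5/14, 11/28, 1/4].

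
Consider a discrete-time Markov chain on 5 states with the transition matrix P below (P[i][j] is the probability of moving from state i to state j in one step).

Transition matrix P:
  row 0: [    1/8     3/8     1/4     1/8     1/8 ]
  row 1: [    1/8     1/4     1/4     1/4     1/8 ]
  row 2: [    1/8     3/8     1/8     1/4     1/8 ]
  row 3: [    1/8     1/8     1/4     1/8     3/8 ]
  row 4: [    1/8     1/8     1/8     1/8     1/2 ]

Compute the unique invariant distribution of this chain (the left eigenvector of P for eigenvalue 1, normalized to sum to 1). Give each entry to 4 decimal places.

Balance equations π_j = Σ_i π_i·P[i][j]:
  π_0 = 1/8·π_0 + 1/8·π_1 + 1/8·π_2 + 1/8·π_3 + 1/8·π_4
  π_1 = 3/8·π_0 + 1/4·π_1 + 3/8·π_2 + 1/8·π_3 + 1/8·π_4
  π_2 = 1/4·π_0 + 1/4·π_1 + 1/8·π_2 + 1/4·π_3 + 1/8·π_4
  π_3 = 1/8·π_0 + 1/4·π_1 + 1/4·π_2 + 1/8·π_3 + 1/8·π_4
  normalize: π_0 + π_1 + π_2 + π_3 + π_4 = 1
Solving the linear system gives exactly π = [1/8, 395/1692, 325/1692, 67/376, 51/188].

π = [0.1250, 0.2335, 0.1921, 0.1782, 0.2713]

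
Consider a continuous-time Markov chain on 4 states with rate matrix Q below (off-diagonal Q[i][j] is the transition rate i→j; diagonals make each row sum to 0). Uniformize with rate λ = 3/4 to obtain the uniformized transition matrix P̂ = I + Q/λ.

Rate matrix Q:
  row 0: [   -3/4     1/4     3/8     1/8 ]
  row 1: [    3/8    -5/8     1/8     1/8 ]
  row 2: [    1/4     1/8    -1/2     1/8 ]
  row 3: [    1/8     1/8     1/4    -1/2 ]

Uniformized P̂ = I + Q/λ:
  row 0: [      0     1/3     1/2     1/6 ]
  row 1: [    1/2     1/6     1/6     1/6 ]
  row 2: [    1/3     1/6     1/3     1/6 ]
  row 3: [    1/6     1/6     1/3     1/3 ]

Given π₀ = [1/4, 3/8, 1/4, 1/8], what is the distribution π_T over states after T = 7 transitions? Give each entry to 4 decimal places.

t=0: π = [0.2500, 0.3750, 0.2500, 0.1250]
t=1: π = [0.2917, 0.2083, 0.3125, 0.1875]
t=2: π = [0.2396, 0.2153, 0.3472, 0.1979]
t=3: π = [0.2564, 0.2066, 0.3374, 0.1997]
t=4: π = [0.2490, 0.2094, 0.3416, 0.1999]
t=5: π = [0.2519, 0.2082, 0.3399, 0.2000]
t=6: π = [0.2507, 0.2086, 0.3406, 0.2000]
t=7: π = [0.2512, 0.2085, 0.3403, 0.2000]

π = [0.2512, 0.2085, 0.3403, 0.2000]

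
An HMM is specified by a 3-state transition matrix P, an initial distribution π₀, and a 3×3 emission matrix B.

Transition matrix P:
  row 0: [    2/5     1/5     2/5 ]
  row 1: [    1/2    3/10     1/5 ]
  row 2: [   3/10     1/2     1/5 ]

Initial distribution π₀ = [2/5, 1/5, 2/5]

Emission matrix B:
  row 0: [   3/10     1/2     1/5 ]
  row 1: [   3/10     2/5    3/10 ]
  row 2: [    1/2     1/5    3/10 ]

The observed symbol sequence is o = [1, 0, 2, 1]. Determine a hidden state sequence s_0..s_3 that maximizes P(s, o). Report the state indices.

t=0: δ = [2.000e-01, 8.000e-02, 8.000e-02]  (obs o_0=1)
t=1: δ = [2.400e-02, 1.200e-02, 4.000e-02]  ψ = [0, 0, 0]  (obs o_1=0)
t=2: δ = [2.400e-03, 6.000e-03, 2.880e-03]  ψ = [2, 2, 0]  (obs o_2=2)
t=3: δ = [1.500e-03, 7.200e-04, 2.400e-04]  ψ = [1, 1, 1]  (obs o_3=1)
backtrack: best end state = 0; path = [0, 2, 1, 0]

path = [0, 2, 1, 0]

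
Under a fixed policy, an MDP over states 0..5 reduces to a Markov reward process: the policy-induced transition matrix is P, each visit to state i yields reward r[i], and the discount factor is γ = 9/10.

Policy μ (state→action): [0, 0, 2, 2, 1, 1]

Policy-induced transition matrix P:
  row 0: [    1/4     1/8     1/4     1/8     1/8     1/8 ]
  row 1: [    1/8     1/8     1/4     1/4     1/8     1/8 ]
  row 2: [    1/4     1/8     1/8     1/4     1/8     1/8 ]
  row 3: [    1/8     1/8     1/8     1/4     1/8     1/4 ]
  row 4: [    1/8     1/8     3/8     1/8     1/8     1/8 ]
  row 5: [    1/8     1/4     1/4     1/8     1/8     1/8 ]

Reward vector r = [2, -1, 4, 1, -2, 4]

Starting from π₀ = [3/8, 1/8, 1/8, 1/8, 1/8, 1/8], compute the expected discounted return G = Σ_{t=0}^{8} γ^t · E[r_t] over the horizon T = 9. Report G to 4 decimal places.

G = 9.7630

t=0: π = [0.3750, 0.1250, 0.1250, 0.1250, 0.1250, 0.1250], E[r] = 1.5000, γ^t·E[r] = 1.500000, running G = 1.500000
t=1: π = [0.1875, 0.1406, 0.2344, 0.1719, 0.1250, 0.1406], E[r] = 1.6563, γ^t·E[r] = 1.490625, running G = 2.990625
t=2: π = [0.1777, 0.1426, 0.2148, 0.1934, 0.1250, 0.1465], E[r] = 1.6016, γ^t·E[r] = 1.297266, running G = 4.287891
t=3: π = [0.1741, 0.1433, 0.2146, 0.1938, 0.1250, 0.1492], E[r] = 1.6038, γ^t·E[r] = 1.169141, running G = 5.457031
t=4: π = [0.1736, 0.1436, 0.2146, 0.1940, 0.1250, 0.1492], E[r] = 1.6027, γ^t·E[r] = 1.051526, running G = 6.508557
t=5: π = [0.1735, 0.1437, 0.2146, 0.1940, 0.1250, 0.1492], E[r] = 1.6026, γ^t·E[r] = 0.946333, running G = 7.454890
t=6: π = [0.1735, 0.1437, 0.2146, 0.1940, 0.1250, 0.1493], E[r] = 1.6026, γ^t·E[r] = 0.851695, running G = 8.306585
t=7: π = [0.1735, 0.1437, 0.2146, 0.1940, 0.1250, 0.1493], E[r] = 1.6026, γ^t·E[r] = 0.766525, running G = 9.073110
t=8: π = [0.1735, 0.1437, 0.2146, 0.1940, 0.1250, 0.1493], E[r] = 1.6026, γ^t·E[r] = 0.689872, running G = 9.762982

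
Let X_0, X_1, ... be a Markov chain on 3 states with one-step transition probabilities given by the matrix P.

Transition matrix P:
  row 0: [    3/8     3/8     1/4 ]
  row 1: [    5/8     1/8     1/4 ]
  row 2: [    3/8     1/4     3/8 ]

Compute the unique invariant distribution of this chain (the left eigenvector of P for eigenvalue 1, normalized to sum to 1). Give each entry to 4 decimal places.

π = [0.4429, 0.2714, 0.2857]

Balance equations π_j = Σ_i π_i·P[i][j]:
  π_0 = 3/8·π_0 + 5/8·π_1 + 3/8·π_2
  π_1 = 3/8·π_0 + 1/8·π_1 + 1/4·π_2
  normalize: π_0 + π_1 + π_2 = 1
Solving the linear system gives exactly π = [31/70, 19/70, 2/7].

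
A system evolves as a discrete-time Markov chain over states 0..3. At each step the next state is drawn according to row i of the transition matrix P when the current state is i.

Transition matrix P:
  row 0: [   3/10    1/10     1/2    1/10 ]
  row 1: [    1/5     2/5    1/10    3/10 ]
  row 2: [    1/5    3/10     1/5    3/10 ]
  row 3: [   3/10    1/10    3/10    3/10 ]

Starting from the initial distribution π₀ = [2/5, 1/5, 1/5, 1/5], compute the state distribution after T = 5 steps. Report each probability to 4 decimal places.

π = [0.2500, 0.2222, 0.2778, 0.2500]

t=0: π = [0.4000, 0.2000, 0.2000, 0.2000]
t=1: π = [0.2600, 0.2000, 0.3200, 0.2200]
t=2: π = [0.2480, 0.2240, 0.2800, 0.2480]
t=3: π = [0.2496, 0.2232, 0.2768, 0.2504]
t=4: π = [0.2500, 0.2223, 0.2776, 0.2501]
t=5: π = [0.2500, 0.2222, 0.2778, 0.2500]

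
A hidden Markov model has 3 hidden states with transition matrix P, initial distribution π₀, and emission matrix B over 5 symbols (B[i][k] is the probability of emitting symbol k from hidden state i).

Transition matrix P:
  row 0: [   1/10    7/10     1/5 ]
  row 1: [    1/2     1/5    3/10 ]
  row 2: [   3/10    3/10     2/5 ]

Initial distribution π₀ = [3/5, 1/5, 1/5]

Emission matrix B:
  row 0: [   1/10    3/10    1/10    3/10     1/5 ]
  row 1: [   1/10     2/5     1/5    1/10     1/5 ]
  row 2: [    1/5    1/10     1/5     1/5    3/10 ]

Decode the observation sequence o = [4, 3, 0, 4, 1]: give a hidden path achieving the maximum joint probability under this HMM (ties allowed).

t=0: δ = [1.200e-01, 4.000e-02, 6.000e-02]  (obs o_0=4)
t=1: δ = [6.000e-03, 8.400e-03, 4.800e-03]  ψ = [1, 0, 0]  (obs o_1=3)
t=2: δ = [4.200e-04, 4.200e-04, 5.040e-04]  ψ = [1, 0, 1]  (obs o_2=0)
t=3: δ = [4.200e-05, 5.880e-05, 6.048e-05]  ψ = [1, 0, 2]  (obs o_3=4)
t=4: δ = [8.820e-06, 1.176e-05, 2.419e-06]  ψ = [1, 0, 2]  (obs o_4=1)
backtrack: best end state = 1; path = [1, 0, 1, 0, 1]

path = [1, 0, 1, 0, 1]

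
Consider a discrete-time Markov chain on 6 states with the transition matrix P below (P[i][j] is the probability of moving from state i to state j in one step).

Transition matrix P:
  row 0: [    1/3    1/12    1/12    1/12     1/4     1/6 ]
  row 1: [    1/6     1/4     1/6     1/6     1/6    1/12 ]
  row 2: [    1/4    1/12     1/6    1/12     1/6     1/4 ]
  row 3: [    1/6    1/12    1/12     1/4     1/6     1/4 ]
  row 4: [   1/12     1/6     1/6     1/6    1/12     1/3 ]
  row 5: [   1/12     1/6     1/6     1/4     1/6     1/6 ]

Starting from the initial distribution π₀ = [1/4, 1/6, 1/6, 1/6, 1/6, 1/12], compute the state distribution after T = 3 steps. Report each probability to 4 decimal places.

t=0: π = [0.2500, 0.1667, 0.1667, 0.1667, 0.1667, 0.0833]
t=1: π = [0.2014, 0.1319, 0.1319, 0.1528, 0.1736, 0.2083]
t=2: π = [0.1794, 0.1372, 0.1372, 0.1690, 0.1690, 0.2083]
t=3: π = [0.1766, 0.1376, 0.1376, 0.1717, 0.1675, 0.2089]

π = [0.1766, 0.1376, 0.1376, 0.1717, 0.1675, 0.2089]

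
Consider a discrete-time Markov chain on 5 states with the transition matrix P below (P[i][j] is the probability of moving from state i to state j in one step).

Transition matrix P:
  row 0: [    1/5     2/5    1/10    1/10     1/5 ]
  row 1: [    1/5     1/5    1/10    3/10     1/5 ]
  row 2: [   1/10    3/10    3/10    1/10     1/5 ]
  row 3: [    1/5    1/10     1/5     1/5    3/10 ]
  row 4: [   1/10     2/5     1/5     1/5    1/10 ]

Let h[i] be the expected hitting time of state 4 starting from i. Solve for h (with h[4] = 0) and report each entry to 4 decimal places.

h = [4.6022, 4.5217, 4.6123, 4.1188, 0.0000]

First-step conditioning: h[4] = 0; for i ≠ 4, h[i] = 1 + Σ_k P[i][k]·h[k].
  h[0] = 1 + 1/5·h[0] + 2/5·h[1] + 1/10·h[2] + 1/10·h[3]
  h[1] = 1 + 1/5·h[0] + 1/5·h[1] + 1/10·h[2] + 3/10·h[3]
  h[2] = 1 + 1/10·h[0] + 3/10·h[1] + 3/10·h[2] + 1/10·h[3]
  h[3] = 1 + 1/5·h[0] + 1/10·h[1] + 1/5·h[2] + 1/5·h[3]
Solving the 4×4 linear system over states ≠ 4 gives exactly h = [4570/993, 4490/993, 4580/993, 4090/993, 0] (h[4] = 0 is the target).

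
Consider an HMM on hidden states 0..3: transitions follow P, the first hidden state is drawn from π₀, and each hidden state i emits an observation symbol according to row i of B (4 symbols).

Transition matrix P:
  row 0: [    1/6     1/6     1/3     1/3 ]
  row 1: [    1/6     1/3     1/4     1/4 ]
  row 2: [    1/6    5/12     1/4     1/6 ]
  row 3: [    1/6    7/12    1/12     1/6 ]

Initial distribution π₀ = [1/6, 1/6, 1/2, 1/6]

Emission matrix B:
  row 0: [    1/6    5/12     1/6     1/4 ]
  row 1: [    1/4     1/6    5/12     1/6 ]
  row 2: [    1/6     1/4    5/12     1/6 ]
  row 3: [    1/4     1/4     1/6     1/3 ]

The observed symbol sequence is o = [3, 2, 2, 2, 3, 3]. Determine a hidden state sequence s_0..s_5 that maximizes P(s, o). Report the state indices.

t=0: δ = [4.167e-02, 2.778e-02, 8.333e-02, 5.556e-02]  (obs o_0=3)
t=1: δ = [2.315e-03, 1.447e-02, 8.681e-03, 2.315e-03]  ψ = [2, 2, 2, 0]  (obs o_1=2)
t=2: δ = [4.019e-04, 2.009e-03, 1.507e-03, 6.028e-04]  ψ = [1, 1, 1, 1]  (obs o_2=2)
t=3: δ = [5.582e-05, 2.791e-04, 2.093e-04, 8.372e-05]  ψ = [1, 1, 1, 1]  (obs o_3=2)
t=4: δ = [1.163e-05, 1.550e-05, 1.163e-05, 2.326e-05]  ψ = [1, 1, 1, 1]  (obs o_4=3)
t=5: δ = [9.690e-07, 2.261e-06, 6.460e-07, 1.292e-06]  ψ = [3, 3, 0, 0]  (obs o_5=3)
backtrack: best end state = 1; path = [2, 1, 1, 1, 3, 1]

path = [2, 1, 1, 1, 3, 1]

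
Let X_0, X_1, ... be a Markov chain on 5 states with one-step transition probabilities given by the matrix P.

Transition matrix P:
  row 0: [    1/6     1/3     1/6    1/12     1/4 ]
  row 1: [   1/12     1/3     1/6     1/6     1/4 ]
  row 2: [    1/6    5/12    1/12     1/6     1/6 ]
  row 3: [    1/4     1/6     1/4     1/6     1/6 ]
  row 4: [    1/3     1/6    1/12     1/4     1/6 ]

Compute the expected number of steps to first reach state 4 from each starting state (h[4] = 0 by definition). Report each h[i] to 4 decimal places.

First-step conditioning: h[4] = 0; for i ≠ 4, h[i] = 1 + Σ_k P[i][k]·h[k].
  h[0] = 1 + 1/6·h[0] + 1/3·h[1] + 1/6·h[2] + 1/12·h[3]
  h[1] = 1 + 1/12·h[0] + 1/3·h[1] + 1/6·h[2] + 1/6·h[3]
  h[2] = 1 + 1/6·h[0] + 5/12·h[1] + 1/12·h[2] + 1/6·h[3]
  h[3] = 1 + 1/4·h[0] + 1/6·h[1] + 1/4·h[2] + 1/6·h[3]
Solving the 4×4 linear system over states ≠ 4 gives exactly h = [2964/667, 2988/667, 3216/667, 3252/667, 0] (h[4] = 0 is the target).

h = [4.4438, 4.4798, 4.8216, 4.8756, 0.0000]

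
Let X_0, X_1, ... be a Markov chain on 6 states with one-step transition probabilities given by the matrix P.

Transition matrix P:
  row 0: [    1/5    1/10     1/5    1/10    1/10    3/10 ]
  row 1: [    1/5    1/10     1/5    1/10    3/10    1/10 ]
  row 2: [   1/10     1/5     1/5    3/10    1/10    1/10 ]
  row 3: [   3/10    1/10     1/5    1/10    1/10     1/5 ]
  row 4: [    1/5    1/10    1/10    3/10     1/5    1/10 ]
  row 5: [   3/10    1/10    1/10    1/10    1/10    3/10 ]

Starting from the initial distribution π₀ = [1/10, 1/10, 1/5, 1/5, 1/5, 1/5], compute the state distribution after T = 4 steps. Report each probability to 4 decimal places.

π = [0.2194, 0.1166, 0.1663, 0.1607, 0.1371, 0.1998]

t=0: π = [0.1000, 0.1000, 0.2000, 0.2000, 0.2000, 0.2000]
t=1: π = [0.2200, 0.1200, 0.1600, 0.1800, 0.1400, 0.1800]
t=2: π = [0.2200, 0.1160, 0.1680, 0.1600, 0.1380, 0.1980]
t=3: π = [0.2190, 0.1168, 0.1664, 0.1612, 0.1370, 0.1996]
t=4: π = [0.2194, 0.1166, 0.1663, 0.1607, 0.1371, 0.1998]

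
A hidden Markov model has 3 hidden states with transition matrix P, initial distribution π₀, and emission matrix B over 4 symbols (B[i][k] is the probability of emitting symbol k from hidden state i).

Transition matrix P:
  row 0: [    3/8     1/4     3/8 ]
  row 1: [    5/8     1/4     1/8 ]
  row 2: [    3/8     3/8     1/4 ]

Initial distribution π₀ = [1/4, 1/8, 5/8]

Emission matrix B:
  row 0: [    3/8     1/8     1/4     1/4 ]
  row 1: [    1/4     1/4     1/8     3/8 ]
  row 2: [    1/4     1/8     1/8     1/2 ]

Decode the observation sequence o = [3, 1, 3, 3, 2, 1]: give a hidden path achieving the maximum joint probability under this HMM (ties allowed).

path = [2, 1, 0, 2, 0, 1]

t=0: δ = [6.250e-02, 4.688e-02, 3.125e-01]  (obs o_0=3)
t=1: δ = [1.465e-02, 2.930e-02, 9.766e-03]  ψ = [2, 2, 2]  (obs o_1=1)
t=2: δ = [4.578e-03, 2.747e-03, 2.747e-03]  ψ = [1, 1, 0]  (obs o_2=3)
t=3: δ = [4.292e-04, 4.292e-04, 8.583e-04]  ψ = [0, 0, 0]  (obs o_3=3)
t=4: δ = [8.047e-05, 4.023e-05, 2.682e-05]  ψ = [2, 2, 2]  (obs o_4=2)
t=5: δ = [3.772e-06, 5.029e-06, 3.772e-06]  ψ = [0, 0, 0]  (obs o_5=1)
backtrack: best end state = 1; path = [2, 1, 0, 2, 0, 1]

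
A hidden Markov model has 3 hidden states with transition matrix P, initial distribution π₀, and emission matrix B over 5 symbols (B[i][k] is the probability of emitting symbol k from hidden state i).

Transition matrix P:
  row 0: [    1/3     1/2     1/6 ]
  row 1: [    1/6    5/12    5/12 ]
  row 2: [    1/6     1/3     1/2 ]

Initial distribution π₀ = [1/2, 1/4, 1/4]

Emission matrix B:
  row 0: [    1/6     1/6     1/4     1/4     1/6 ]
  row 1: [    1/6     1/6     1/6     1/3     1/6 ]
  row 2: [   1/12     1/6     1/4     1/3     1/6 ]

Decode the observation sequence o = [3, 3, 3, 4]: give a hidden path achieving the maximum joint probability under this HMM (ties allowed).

t=0: δ = [1.250e-01, 8.333e-02, 8.333e-02]  (obs o_0=3)
t=1: δ = [1.042e-02, 2.083e-02, 1.389e-02]  ψ = [0, 0, 2]  (obs o_1=3)
t=2: δ = [8.681e-04, 2.894e-03, 2.894e-03]  ψ = [0, 1, 1]  (obs o_2=3)
t=3: δ = [8.038e-05, 2.009e-04, 2.411e-04]  ψ = [1, 1, 2]  (obs o_3=4)
backtrack: best end state = 2; path = [0, 1, 2, 2]

path = [0, 1, 2, 2]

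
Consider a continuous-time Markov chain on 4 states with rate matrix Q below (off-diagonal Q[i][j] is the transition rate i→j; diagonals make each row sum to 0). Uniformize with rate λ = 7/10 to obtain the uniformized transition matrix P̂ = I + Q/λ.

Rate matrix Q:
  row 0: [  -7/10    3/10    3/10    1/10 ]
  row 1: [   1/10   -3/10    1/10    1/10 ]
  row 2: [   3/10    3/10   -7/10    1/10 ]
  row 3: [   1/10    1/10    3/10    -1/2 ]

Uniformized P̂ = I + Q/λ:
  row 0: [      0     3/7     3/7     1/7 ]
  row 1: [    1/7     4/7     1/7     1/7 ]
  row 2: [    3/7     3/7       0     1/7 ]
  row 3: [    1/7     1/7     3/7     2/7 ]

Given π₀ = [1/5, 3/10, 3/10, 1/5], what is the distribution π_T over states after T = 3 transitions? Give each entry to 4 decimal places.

π = [0.1802, 0.4434, 0.2096, 0.1668]

t=0: π = [0.2000, 0.3000, 0.3000, 0.2000]
t=1: π = [0.2000, 0.4143, 0.2143, 0.1714]
t=2: π = [0.1755, 0.4388, 0.2184, 0.1673]
t=3: π = [0.1802, 0.4434, 0.2096, 0.1668]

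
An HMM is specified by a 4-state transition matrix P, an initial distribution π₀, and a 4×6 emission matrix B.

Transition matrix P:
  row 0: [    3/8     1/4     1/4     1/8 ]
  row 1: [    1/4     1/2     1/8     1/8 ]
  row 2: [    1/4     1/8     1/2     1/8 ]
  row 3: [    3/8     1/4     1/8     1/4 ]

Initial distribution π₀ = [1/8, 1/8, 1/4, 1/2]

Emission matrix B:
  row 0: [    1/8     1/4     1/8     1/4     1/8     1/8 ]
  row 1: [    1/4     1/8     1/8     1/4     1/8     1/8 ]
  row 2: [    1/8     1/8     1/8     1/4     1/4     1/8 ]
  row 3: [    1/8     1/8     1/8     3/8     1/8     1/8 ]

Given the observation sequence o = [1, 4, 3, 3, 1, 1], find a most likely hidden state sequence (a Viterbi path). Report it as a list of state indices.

t=0: δ = [3.125e-02, 1.562e-02, 3.125e-02, 6.250e-02]  (obs o_0=1)
t=1: δ = [2.930e-03, 1.953e-03, 3.906e-03, 1.953e-03]  ψ = [3, 3, 2, 3]  (obs o_1=4)
t=2: δ = [2.747e-04, 2.441e-04, 4.883e-04, 1.831e-04]  ψ = [0, 1, 2, 2]  (obs o_2=3)
t=3: δ = [3.052e-05, 3.052e-05, 6.104e-05, 2.289e-05]  ψ = [2, 1, 2, 2]  (obs o_3=3)
t=4: δ = [3.815e-06, 1.907e-06, 3.815e-06, 9.537e-07]  ψ = [2, 1, 2, 2]  (obs o_4=1)
t=5: δ = [3.576e-07, 1.192e-07, 2.384e-07, 5.960e-08]  ψ = [0, 0, 2, 0]  (obs o_5=1)
backtrack: best end state = 0; path = [2, 2, 2, 2, 0, 0]

path = [2, 2, 2, 2, 0, 0]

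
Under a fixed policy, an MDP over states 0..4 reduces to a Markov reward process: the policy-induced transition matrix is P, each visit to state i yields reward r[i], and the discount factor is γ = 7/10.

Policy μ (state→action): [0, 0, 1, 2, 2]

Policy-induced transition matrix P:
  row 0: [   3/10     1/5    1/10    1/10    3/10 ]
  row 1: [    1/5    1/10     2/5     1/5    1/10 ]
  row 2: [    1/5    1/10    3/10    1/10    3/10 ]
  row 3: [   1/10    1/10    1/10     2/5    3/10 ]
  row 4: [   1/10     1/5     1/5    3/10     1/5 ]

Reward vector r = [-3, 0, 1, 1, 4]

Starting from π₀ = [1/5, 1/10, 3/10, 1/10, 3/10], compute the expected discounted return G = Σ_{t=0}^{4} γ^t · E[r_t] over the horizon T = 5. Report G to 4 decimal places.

G = 2.5932

t=0: π = [0.2000, 0.1000, 0.3000, 0.1000, 0.3000], E[r] = 1.0000, γ^t·E[r] = 1.000000, running G = 1.000000
t=1: π = [0.1800, 0.1500, 0.2200, 0.2000, 0.2500], E[r] = 0.8800, γ^t·E[r] = 0.616000, running G = 1.616000
t=2: π = [0.1730, 0.1430, 0.2140, 0.2250, 0.2450], E[r] = 0.9000, γ^t·E[r] = 0.441000, running G = 2.057000
t=3: π = [0.1703, 0.1418, 0.2102, 0.2308, 0.2469], E[r] = 0.9177, γ^t·E[r] = 0.314771, running G = 2.371771
t=4: π = [0.1693, 0.1417, 0.2093, 0.2328, 0.2470], E[r] = 0.9221, γ^t·E[r] = 0.221394, running G = 2.593165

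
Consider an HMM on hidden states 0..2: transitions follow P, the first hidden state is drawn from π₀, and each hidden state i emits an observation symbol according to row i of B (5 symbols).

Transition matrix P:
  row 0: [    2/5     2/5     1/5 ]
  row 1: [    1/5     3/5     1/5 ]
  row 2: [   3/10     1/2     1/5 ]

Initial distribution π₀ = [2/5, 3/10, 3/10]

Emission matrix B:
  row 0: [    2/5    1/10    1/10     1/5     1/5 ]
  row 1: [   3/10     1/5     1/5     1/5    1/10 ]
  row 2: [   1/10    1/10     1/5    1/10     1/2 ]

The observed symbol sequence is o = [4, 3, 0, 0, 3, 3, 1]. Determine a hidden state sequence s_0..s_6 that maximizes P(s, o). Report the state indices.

path = [2, 1, 1, 1, 1, 1, 1]

t=0: δ = [8.000e-02, 3.000e-02, 1.500e-01]  (obs o_0=4)
t=1: δ = [9.000e-03, 1.500e-02, 3.000e-03]  ψ = [2, 2, 2]  (obs o_1=3)
t=2: δ = [1.440e-03, 2.700e-03, 3.000e-04]  ψ = [0, 1, 1]  (obs o_2=0)
t=3: δ = [2.304e-04, 4.860e-04, 5.400e-05]  ψ = [0, 1, 1]  (obs o_3=0)
t=4: δ = [1.944e-05, 5.832e-05, 9.720e-06]  ψ = [1, 1, 1]  (obs o_4=3)
t=5: δ = [2.333e-06, 6.998e-06, 1.166e-06]  ψ = [1, 1, 1]  (obs o_5=3)
t=6: δ = [1.400e-07, 8.398e-07, 1.400e-07]  ψ = [1, 1, 1]  (obs o_6=1)
backtrack: best end state = 1; path = [2, 1, 1, 1, 1, 1, 1]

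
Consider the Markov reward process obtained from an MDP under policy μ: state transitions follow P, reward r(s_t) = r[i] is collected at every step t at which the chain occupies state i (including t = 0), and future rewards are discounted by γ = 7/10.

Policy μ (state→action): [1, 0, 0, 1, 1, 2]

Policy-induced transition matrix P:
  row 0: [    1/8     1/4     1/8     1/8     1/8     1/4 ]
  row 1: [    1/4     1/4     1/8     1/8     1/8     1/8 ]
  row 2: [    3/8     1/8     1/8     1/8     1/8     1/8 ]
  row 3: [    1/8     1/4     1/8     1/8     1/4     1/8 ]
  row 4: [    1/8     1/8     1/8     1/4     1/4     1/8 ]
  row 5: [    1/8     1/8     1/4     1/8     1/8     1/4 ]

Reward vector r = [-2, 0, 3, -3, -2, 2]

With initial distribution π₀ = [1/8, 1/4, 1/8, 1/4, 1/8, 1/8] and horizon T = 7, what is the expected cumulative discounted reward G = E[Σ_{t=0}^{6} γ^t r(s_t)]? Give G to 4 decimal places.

t=0: π = [0.1250, 0.2500, 0.1250, 0.2500, 0.1250, 0.1250], E[r] = -0.6250, γ^t·E[r] = -0.625000, running G = -0.625000
t=1: π = [0.1875, 0.2031, 0.1406, 0.1406, 0.1719, 0.1563], E[r] = -0.4063, γ^t·E[r] = -0.284375, running G = -0.909375
t=2: π = [0.1855, 0.1914, 0.1445, 0.1465, 0.1641, 0.1680], E[r] = -0.3691, γ^t·E[r] = -0.180879, running G = -1.090254
t=3: π = [0.1851, 0.1904, 0.1460, 0.1455, 0.1638, 0.1692], E[r] = -0.3579, γ^t·E[r] = -0.122763, running G = -1.213017
t=4: π = [0.1853, 0.1901, 0.1461, 0.1455, 0.1637, 0.1693], E[r] = -0.3574, γ^t·E[r] = -0.085802, running G = -1.298819
t=5: π = [0.1853, 0.1901, 0.1462, 0.1455, 0.1636, 0.1693], E[r] = -0.3571, γ^t·E[r] = -0.060024, running G = -1.358844
t=6: π = [0.1853, 0.1901, 0.1462, 0.1455, 0.1636, 0.1693], E[r] = -0.3571, γ^t·E[r] = -0.042012, running G = -1.400856

G = -1.4009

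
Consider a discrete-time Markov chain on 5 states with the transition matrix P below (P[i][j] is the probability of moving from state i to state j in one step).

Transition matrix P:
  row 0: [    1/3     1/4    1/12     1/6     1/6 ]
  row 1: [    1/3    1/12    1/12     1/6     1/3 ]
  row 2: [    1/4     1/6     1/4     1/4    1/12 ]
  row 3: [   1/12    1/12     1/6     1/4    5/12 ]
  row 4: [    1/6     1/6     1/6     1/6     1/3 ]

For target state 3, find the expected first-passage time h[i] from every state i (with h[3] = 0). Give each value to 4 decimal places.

First-step conditioning: h[3] = 0; for i ≠ 3, h[i] = 1 + Σ_k P[i][k]·h[k].
  h[0] = 1 + 1/3·h[0] + 1/4·h[1] + 1/12·h[2] + 1/6·h[4]
  h[1] = 1 + 1/3·h[0] + 1/12·h[1] + 1/12·h[2] + 1/3·h[4]
  h[2] = 1 + 1/4·h[0] + 1/6·h[1] + 1/4·h[2] + 1/12·h[4]
  h[4] = 1 + 1/6·h[0] + 1/6·h[1] + 1/6·h[2] + 1/3·h[4]
Solving the 4×4 linear system over states ≠ 3 gives exactly h = [718/127, 717/127, 647/127, 0, 711/127] (h[3] = 0 is the target).

h = [5.6535, 5.6457, 5.0945, 0.0000, 5.5984]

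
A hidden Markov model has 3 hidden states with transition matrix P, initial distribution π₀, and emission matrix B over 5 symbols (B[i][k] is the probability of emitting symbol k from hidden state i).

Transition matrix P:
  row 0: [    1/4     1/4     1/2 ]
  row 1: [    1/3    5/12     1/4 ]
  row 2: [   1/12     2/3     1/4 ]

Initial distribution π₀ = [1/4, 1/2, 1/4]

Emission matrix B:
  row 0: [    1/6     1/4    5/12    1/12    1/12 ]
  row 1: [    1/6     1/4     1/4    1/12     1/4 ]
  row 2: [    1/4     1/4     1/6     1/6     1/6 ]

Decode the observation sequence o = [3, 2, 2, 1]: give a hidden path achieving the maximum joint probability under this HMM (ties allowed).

path = [2, 1, 0, 2]

t=0: δ = [2.083e-02, 4.167e-02, 4.167e-02]  (obs o_0=3)
t=1: δ = [5.787e-03, 6.944e-03, 1.736e-03]  ψ = [1, 2, 0]  (obs o_1=2)
t=2: δ = [9.645e-04, 7.234e-04, 4.823e-04]  ψ = [1, 1, 0]  (obs o_2=2)
t=3: δ = [6.028e-05, 8.038e-05, 1.206e-04]  ψ = [0, 2, 0]  (obs o_3=1)
backtrack: best end state = 2; path = [2, 1, 0, 2]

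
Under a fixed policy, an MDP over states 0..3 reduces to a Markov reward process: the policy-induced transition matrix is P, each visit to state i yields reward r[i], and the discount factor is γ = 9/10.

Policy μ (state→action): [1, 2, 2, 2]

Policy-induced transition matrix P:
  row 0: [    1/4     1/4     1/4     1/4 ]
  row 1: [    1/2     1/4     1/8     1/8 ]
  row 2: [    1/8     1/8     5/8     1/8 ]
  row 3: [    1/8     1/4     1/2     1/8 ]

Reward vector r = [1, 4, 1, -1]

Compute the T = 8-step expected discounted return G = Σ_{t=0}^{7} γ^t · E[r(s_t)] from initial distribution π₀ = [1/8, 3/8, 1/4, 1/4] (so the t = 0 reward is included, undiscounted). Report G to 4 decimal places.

G = 7.7552

t=0: π = [0.1250, 0.3750, 0.2500, 0.2500], E[r] = 1.6250, γ^t·E[r] = 1.625000, running G = 1.625000
t=1: π = [0.2813, 0.2188, 0.3594, 0.1406], E[r] = 1.3750, γ^t·E[r] = 1.237500, running G = 2.862500
t=2: π = [0.2422, 0.2051, 0.3926, 0.1602], E[r] = 1.2949, γ^t·E[r] = 1.048887, running G = 3.911387
t=3: π = [0.2322, 0.2009, 0.4116, 0.1553], E[r] = 1.2922, γ^t·E[r] = 0.942040, running G = 4.853427
t=4: π = [0.2294, 0.1985, 0.4181, 0.1540], E[r] = 1.2876, γ^t·E[r] = 0.844793, running G = 5.698220
t=5: π = [0.2281, 0.1977, 0.4205, 0.1537], E[r] = 1.2859, γ^t·E[r] = 0.759302, running G = 6.457522
t=6: π = [0.2277, 0.1974, 0.4214, 0.1535], E[r] = 1.2853, γ^t·E[r] = 0.683059, running G = 7.140581
t=7: π = [0.2275, 0.1973, 0.4217, 0.1535], E[r] = 1.2851, γ^t·E[r] = 0.614644, running G = 7.755225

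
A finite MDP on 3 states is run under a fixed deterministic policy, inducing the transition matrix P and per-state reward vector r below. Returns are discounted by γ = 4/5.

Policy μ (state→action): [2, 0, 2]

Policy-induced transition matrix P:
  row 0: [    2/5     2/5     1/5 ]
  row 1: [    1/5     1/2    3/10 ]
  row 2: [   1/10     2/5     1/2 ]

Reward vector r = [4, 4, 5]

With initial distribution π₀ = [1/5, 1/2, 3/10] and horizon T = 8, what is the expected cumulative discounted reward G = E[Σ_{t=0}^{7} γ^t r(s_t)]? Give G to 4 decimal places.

G = 18.0393

t=0: π = [0.2000, 0.5000, 0.3000], E[r] = 4.3000, γ^t·E[r] = 4.300000, running G = 4.300000
t=1: π = [0.2100, 0.4500, 0.3400], E[r] = 4.3400, γ^t·E[r] = 3.472000, running G = 7.772000
t=2: π = [0.2080, 0.4450, 0.3470], E[r] = 4.3470, γ^t·E[r] = 2.782080, running G = 10.554080
t=3: π = [0.2069, 0.4445, 0.3486], E[r] = 4.3486, γ^t·E[r] = 2.226483, running G = 12.780563
t=4: π = [0.2065, 0.4445, 0.3490], E[r] = 4.3490, γ^t·E[r] = 1.781363, running G = 14.561926
t=5: π = [0.2064, 0.4444, 0.3492], E[r] = 4.3492, γ^t·E[r] = 1.425131, running G = 15.987057
t=6: π = [0.2064, 0.4444, 0.3492], E[r] = 4.3492, γ^t·E[r] = 1.140114, running G = 17.127171
t=7: π = [0.2064, 0.4444, 0.3492], E[r] = 4.3492, γ^t·E[r] = 0.912094, running G = 18.039265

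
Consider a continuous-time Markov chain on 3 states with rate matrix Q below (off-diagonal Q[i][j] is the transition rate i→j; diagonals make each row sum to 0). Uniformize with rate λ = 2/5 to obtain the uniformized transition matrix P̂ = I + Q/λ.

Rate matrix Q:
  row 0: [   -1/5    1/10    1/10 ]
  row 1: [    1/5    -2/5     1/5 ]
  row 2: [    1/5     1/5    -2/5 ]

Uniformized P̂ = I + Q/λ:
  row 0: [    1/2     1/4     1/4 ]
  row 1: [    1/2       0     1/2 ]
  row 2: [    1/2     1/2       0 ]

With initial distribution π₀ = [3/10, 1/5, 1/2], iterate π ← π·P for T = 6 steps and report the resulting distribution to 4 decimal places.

t=0: π = [0.3000, 0.2000, 0.5000]
t=1: π = [0.5000, 0.3250, 0.1750]
t=2: π = [0.5000, 0.2125, 0.2875]
t=3: π = [0.5000, 0.2688, 0.2313]
t=4: π = [0.5000, 0.2406, 0.2594]
t=5: π = [0.5000, 0.2547, 0.2453]
t=6: π = [0.5000, 0.2477, 0.2523]

π = [0.5000, 0.2477, 0.2523]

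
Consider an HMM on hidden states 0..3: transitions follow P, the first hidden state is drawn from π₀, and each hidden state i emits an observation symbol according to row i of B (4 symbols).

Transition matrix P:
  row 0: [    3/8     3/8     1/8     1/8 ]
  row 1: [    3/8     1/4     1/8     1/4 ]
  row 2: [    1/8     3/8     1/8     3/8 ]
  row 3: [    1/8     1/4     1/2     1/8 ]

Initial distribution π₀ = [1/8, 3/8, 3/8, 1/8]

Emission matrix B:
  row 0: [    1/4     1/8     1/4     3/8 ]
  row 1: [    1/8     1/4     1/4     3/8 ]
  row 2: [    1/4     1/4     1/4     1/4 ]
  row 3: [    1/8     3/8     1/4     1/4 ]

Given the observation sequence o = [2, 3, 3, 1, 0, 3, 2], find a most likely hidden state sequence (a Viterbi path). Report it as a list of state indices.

t=0: δ = [3.125e-02, 9.375e-02, 9.375e-02, 3.125e-02]  (obs o_0=2)
t=1: δ = [1.318e-02, 1.318e-02, 3.906e-03, 8.789e-03]  ψ = [1, 2, 3, 2]  (obs o_1=3)
t=2: δ = [1.854e-03, 1.854e-03, 1.099e-03, 8.240e-04]  ψ = [0, 0, 3, 1]  (obs o_2=3)
t=3: δ = [8.690e-05, 1.738e-04, 1.030e-04, 1.738e-04]  ψ = [0, 0, 3, 1]  (obs o_3=1)
t=4: δ = [1.629e-05, 5.431e-06, 2.173e-05, 5.431e-06]  ψ = [1, 1, 3, 1]  (obs o_4=0)
t=5: δ = [2.291e-06, 3.055e-06, 6.789e-07, 2.037e-06]  ψ = [0, 2, 2, 2]  (obs o_5=3)
t=6: δ = [2.864e-07, 2.148e-07, 2.546e-07, 1.910e-07]  ψ = [1, 0, 3, 1]  (obs o_6=2)
backtrack: best end state = 0; path = [1, 0, 1, 3, 2, 1, 0]

path = [1, 0, 1, 3, 2, 1, 0]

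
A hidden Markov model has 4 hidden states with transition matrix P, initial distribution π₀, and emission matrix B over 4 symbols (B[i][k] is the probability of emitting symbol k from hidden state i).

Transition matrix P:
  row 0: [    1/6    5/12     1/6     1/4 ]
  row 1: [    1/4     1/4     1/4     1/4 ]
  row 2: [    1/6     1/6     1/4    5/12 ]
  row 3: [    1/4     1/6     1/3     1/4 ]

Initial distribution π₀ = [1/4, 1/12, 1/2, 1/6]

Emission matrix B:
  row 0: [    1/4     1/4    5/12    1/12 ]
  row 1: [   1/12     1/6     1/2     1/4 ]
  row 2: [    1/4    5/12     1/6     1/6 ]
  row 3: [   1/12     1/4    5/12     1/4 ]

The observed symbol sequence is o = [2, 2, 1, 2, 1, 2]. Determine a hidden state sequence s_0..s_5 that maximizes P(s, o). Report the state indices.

t=0: δ = [1.042e-01, 4.167e-02, 8.333e-02, 6.944e-02]  (obs o_0=2)
t=1: δ = [7.234e-03, 2.170e-02, 3.858e-03, 1.447e-02]  ψ = [0, 0, 3, 2]  (obs o_1=2)
t=2: δ = [1.356e-03, 9.042e-04, 2.261e-03, 1.356e-03]  ψ = [1, 1, 1, 1]  (obs o_2=1)
t=3: δ = [1.570e-04, 2.826e-04, 9.419e-05, 3.925e-04]  ψ = [2, 0, 2, 2]  (obs o_3=2)
t=4: δ = [2.453e-05, 1.177e-05, 5.451e-05, 2.453e-05]  ψ = [3, 1, 3, 3]  (obs o_4=1)
t=5: δ = [3.785e-06, 5.110e-06, 2.271e-06, 9.463e-06]  ψ = [2, 0, 2, 2]  (obs o_5=2)
backtrack: best end state = 3; path = [0, 1, 2, 3, 2, 3]

path = [0, 1, 2, 3, 2, 3]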